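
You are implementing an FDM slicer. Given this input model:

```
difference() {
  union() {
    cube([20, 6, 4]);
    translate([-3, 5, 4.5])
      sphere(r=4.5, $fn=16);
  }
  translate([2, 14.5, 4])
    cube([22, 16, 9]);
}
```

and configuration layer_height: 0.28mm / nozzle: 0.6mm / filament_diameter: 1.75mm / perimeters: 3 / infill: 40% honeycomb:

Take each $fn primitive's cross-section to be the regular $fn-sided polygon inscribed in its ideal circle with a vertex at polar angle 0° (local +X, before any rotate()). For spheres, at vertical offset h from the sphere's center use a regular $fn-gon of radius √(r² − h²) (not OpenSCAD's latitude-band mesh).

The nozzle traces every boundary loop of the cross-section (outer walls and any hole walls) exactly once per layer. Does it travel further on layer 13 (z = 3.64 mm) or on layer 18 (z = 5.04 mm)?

Layer 13 (z = 3.64): the cube (footprint 20×6) is included at this height (perimeter 52.00 mm); the r=4.5 sphere at (-3, 5) contributes a regular 16-gon of circumradius √(4.5²−0.86²) = 4.417 (perimeter = 2·16·4.417·sin(180°/16) = 27.58 mm); Taking the union: the regions partially overlap (shared area 4.30 mm²), so the edge portions inside another operand are dropped and the merged outline is re-measured after clipping — boundary = 69.54 mm; the cube at (2, 14.5) is not intersected at this z (z outside [4, 13]); Subtracting the remaining from the first: none of the subtracted shapes is present at this height, so the result so far is unchanged — boundary = 69.54 mm. So its perimeter = 69.54 mm. Layer 18 (z = 5.04): the cube is not intersected at this z (z outside [0, 4]); the sphere at (-3, 5): section is a regular 16-gon, circumradius = √(r²−h²) = √(4.5²−0.54²) = 4.467 (perimeter = 2·16·4.467·sin(180°/16) = 27.89 mm); Combining (union): only the r=4.5 sphere at (-3, 5) is present, so the union is just that shape — boundary = 27.89 mm; the cube at (2, 14.5) is present — its section is the full 22×16 rectangle (perimeter 76.00 mm); Subtracting the remaining from the first: starting from the result so far, the 22×16 cube at (2, 14.5) misses the remaining region (no effect) — boundary = 27.89 mm. So its perimeter = 27.89 mm. Layer 13 is larger (69.54 vs 27.89 mm).

layer 13 (z = 3.64 mm)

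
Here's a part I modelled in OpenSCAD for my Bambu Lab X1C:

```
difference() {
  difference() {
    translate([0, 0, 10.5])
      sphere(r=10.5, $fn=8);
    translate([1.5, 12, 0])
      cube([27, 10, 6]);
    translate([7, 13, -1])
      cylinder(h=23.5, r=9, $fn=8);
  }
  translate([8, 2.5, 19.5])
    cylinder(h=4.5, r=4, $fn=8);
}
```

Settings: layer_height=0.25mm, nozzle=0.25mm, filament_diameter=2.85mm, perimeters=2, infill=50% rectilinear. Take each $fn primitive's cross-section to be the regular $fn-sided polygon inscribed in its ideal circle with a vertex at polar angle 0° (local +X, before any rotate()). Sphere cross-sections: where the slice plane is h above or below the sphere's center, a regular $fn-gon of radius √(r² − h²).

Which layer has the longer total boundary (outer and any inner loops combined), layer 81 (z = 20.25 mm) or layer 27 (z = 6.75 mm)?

Layer 81 (z = 20.25): the r=10.5 sphere contributes a regular 8-gon of circumradius √(10.5²−9.75²) = 3.897 (perimeter = 2·8·3.897·sin(180°/8) = 23.86 mm); the cube at (1.5, 12) is absent (z outside [0, 6]); the r=9 cylinder at (7, 13) contributes a regular 8-gon of circumradius 9 (perimeter = 2·8·9.000·sin(180°/8) = 55.11 mm); Subtracting the remaining from the first: starting from the r=10.5 sphere, the r=9 cylinder at (7, 13) misses the remaining region (no effect) — boundary = 23.86 mm; the cylinder at (8, 2.5): section is a regular 8-gon, circumradius r=4 (perimeter = 2·8·4.000·sin(180°/8) = 24.49 mm); Subtracting the remaining from the first: starting from the result so far, the r=4 cylinder at (8, 2.5) misses the remaining region (no effect) — boundary = 23.86 mm. So its perimeter = 23.86 mm. Layer 27 (z = 6.75): the sphere: section is a regular 8-gon, circumradius = √(r²−h²) = √(10.5²−3.75²) = 9.808 (perimeter = 2·8·9.808·sin(180°/8) = 60.05 mm); the cube at (1.5, 12) does not reach this height (z outside [0, 6]); the r=9 cylinder at (7, 13) gives a regular 8-gon of circumradius 9 (constant along its height) (perimeter = 2·8·9.000·sin(180°/8) = 55.11 mm); Taking the first minus the rest: starting from the r=10.5 sphere, the r=9 cylinder at (7, 13) partially overlaps it — only the 21.78 mm² overlap (of its 229.10 mm²) is removed, clipping the outline — boundary = 60.31 mm; the cylinder at (8, 2.5) is absent (z outside [19.5, 24]); After the difference (first − rest): none of the subtracted shapes is present at this height, so the result so far is unchanged — boundary = 60.31 mm. So its perimeter = 60.31 mm. Layer 27 is larger (60.31 vs 23.86 mm).

layer 27 (z = 6.75 mm)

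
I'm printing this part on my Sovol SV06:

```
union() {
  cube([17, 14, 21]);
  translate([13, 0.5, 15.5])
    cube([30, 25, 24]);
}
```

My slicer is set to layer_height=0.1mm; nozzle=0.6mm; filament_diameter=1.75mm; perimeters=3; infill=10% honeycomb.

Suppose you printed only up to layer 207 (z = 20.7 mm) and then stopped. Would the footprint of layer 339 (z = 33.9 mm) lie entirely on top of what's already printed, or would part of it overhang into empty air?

entirely on top

Compare the two slices. At z = 20.7: the cube is present — its section is the full 17×14 rectangle (area 238.00 mm²); the cube at (13, 0.5) (footprint 30×25) is included at this height (area 750.00 mm²); Merging all regions: the regions partially overlap — summed areas 988.00 mm² minus the doubly-counted overlap 54.00 mm² gives 934.00 mm² — area = 934.00 mm². At z = 33.9: the cube is not intersected at this z (z outside [0, 21]); the 30×25 cube at (13, 0.5) contributes its full rectangle (area 750.00 mm²); Combining (union): only the 30×25 cube at (13, 0.5) is present, so the union is just that shape — area = 750.00 mm². Checking containment: the cross-section at z = 33.9 is a subset of the cross-section at z = 20.7.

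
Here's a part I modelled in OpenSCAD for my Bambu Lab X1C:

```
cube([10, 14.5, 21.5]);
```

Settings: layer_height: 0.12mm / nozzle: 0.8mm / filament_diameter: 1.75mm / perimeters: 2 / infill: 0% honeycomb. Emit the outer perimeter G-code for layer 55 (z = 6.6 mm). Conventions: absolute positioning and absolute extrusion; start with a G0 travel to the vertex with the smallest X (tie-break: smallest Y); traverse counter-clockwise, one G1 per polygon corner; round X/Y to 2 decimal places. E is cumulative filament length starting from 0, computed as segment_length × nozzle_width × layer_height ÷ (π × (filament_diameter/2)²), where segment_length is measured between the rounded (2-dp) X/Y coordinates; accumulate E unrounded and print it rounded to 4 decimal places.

At z = 6.6 mm: the 10×14.5 cube contributes its full rectangle. The outline is a single polygon with 4 vertices. Extrusion per mm of travel: 0.8 × 0.12 / (π × 0.875²) = 0.039912. Accumulating E over each segment gives final E = 1.9557.

G0 X0.00 Y0.00 Z6.60
G1 X10.00 Y0.00 E0.3991
G1 X10.00 Y14.50 E0.9778
G1 X0.00 Y14.50 E1.3770
G1 X0.00 Y0.00 E1.9557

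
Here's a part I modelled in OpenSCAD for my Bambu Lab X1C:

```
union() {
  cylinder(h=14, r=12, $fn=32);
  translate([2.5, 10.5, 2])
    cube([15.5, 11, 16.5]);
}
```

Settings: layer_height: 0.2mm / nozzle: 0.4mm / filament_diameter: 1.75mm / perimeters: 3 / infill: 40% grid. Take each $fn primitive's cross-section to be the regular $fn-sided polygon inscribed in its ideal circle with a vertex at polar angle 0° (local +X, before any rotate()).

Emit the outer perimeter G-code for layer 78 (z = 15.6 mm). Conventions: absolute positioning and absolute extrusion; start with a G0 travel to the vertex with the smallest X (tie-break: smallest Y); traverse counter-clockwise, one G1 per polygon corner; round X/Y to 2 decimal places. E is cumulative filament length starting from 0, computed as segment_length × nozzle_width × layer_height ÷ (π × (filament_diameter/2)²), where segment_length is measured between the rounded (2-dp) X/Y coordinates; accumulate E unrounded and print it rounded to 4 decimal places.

At z = 15.6 mm: the cylinder does not reach this height (z outside [0, 14]); the cube at (2.5, 10.5) (footprint 15.5×11) is included at this height; Taking the union: only the 15.5×11 cube at (2.5, 10.5) is present, so the union is just that shape — 1 connected region. The outline is a single polygon with 4 vertices. Extrusion per mm of travel: 0.4 × 0.2 / (π × 0.875²) = 0.033260. Accumulating E over each segment gives final E = 1.7628.

G0 X2.50 Y10.50 Z15.60
G1 X18.00 Y10.50 E0.5155
G1 X18.00 Y21.50 E0.8814
G1 X2.50 Y21.50 E1.3969
G1 X2.50 Y10.50 E1.7628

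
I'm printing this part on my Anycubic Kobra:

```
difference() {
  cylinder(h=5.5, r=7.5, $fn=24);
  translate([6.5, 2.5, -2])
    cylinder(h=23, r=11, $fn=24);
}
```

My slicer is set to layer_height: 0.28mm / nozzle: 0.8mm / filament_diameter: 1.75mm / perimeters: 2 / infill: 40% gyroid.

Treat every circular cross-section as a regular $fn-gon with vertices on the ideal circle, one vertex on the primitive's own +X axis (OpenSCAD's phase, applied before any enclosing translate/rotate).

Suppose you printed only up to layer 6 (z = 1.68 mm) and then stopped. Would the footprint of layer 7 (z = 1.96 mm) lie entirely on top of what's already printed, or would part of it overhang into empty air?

Compare the two slices. At z = 1.68: the cylinder: section is a regular 24-gon, circumradius r=7.5 (area = (24/2)·7.500²·sin(360°/24) = 174.70 mm²); the r=11 cylinder at (6.5, 2.5) gives a regular 24-gon of circumradius 11 (constant along its height) (area = (24/2)·11.000²·sin(360°/24) = 375.81 mm²); Subtracting the remaining from the first: starting from the r=7.5 cylinder (174.70 mm²), the r=11 cylinder at (6.5, 2.5) partially overlaps it — only the 132.87 mm² overlap (of its 375.81 mm²) is removed, clipping the outline — area = 41.84 mm². At z = 1.96: the cylinder: section is a regular 24-gon, circumradius r=7.5 (area = (24/2)·7.500²·sin(360°/24) = 174.70 mm²); the r=11 cylinder at (6.5, 2.5) contributes a regular 24-gon of circumradius 11 (area = (24/2)·11.000²·sin(360°/24) = 375.81 mm²); Subtracting the remaining from the first: starting from the r=7.5 cylinder (174.70 mm²), the r=11 cylinder at (6.5, 2.5) partially overlaps it — only the 132.87 mm² overlap (of its 375.81 mm²) is removed, clipping the outline — area = 41.84 mm². Checking containment: the cross-section at z = 1.96 is a subset of the cross-section at z = 1.68.

entirely on top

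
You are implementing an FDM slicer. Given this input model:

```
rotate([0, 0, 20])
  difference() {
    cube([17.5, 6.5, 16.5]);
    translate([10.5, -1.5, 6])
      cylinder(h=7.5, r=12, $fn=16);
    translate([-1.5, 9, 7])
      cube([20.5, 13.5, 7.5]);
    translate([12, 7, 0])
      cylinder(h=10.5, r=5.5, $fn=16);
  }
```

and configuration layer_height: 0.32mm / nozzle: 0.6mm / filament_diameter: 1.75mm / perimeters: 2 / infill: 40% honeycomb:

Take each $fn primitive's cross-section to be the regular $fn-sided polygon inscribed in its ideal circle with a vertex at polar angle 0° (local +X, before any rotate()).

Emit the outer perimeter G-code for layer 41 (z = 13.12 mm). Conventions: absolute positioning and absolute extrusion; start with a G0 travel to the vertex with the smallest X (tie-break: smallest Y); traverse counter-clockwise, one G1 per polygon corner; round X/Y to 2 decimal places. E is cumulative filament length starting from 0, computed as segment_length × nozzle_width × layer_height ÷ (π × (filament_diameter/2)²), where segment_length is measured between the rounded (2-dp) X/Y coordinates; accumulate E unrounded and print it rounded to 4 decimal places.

G0 X-2.22 Y6.11 Z13.12
G1 X-1.36 Y3.73 E0.2020
G1 X-0.63 Y6.69 E0.4454
G1 X-2.22 Y6.11 E0.5805

At z = 13.12 mm: the cube (footprint 17.5×6.5) is included at this height; the r=12 cylinder at (10.5, -1.5) gives a regular 16-gon of circumradius 12 (constant along its height); the cube at (-1.5, 9) is present — its section is the full 20.5×13.5 rectangle; the cylinder at (12, 7) is absent (z outside [0, 10.5]); Subtracting the remaining from the first: starting from the 17.5×6.5 cube, the r=12 cylinder at (10.5, -1.5) partially overlaps it — only the 111.61 mm² overlap (of its 440.85 mm²) is removed, clipping the outline; the 20.5×13.5 cube at (-1.5, 9) misses the remaining region (no effect) — 1 connected region; (whole slice rotated 20° about Z — lengths, areas and connectivity unchanged). The outline is a single polygon with 3 vertices. Extrusion per mm of travel: 0.6 × 0.32 / (π × 0.875²) = 0.079824. Accumulating E over each segment gives final E = 0.5805.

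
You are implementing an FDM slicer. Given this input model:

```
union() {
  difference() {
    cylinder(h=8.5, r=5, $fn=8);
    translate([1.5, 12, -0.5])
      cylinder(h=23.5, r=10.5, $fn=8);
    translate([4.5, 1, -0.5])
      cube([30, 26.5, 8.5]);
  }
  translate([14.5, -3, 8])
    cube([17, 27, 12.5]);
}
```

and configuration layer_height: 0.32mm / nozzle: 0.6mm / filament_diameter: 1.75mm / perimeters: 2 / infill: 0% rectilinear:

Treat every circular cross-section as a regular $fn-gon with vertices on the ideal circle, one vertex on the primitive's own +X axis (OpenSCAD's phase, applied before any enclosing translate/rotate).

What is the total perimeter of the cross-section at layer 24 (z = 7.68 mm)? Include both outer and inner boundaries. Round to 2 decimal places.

30.04 mm

At z = 7.68 mm: the cylinder: section is a regular 8-gon, circumradius r=5 (perimeter = 2·8·5.000·sin(180°/8) = 30.61 mm); the r=10.5 cylinder at (1.5, 12) gives a regular 8-gon of circumradius 10.5 (constant along its height) (perimeter = 2·8·10.500·sin(180°/8) = 64.29 mm); the cube at (4.5, 1) (footprint 30×26.5) is included at this height (perimeter 113.00 mm); Subtracting the remaining from the first: starting from the r=5 cylinder, the r=10.5 cylinder at (1.5, 12) partially overlaps it — only the 13.71 mm² overlap (of its 311.83 mm²) is removed, clipping the outline; the 30×26.5 cube at (4.5, 1) partially overlaps it — only the 0.01 mm² overlap (of its 795.00 mm²) is removed, clipping the outline — boundary = 30.04 mm; the cube at (14.5, -3) does not reach this height (z outside [8, 20.5]); Taking the union: only the result so far is present, so the union is just that shape — boundary = 30.04 mm. Overall, the cross-section is a single solid region. Total boundary length (outer) = 30.04 mm.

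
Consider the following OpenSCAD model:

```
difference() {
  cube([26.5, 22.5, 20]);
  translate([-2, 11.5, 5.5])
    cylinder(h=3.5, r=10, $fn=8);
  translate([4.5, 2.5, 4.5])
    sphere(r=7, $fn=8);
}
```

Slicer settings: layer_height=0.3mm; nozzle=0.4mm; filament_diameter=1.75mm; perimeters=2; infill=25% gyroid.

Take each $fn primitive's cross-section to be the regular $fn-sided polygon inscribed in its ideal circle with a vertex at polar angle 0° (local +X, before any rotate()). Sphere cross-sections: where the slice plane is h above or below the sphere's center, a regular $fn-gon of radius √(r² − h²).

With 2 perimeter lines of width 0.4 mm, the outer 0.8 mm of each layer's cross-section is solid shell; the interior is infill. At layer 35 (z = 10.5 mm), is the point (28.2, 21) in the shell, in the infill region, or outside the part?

At z = 10.5 mm: the cube is present — its section is the full 26.5×22.5 rectangle; the cylinder at (-2, 11.5) does not reach this height (z outside [5.5, 9]); the r=7 sphere at (4.5, 2.5) contributes a regular 8-gon of circumradius √(7²−6²) = 3.606; Taking the first minus the rest: starting from the 26.5×22.5 cube, the r=7 sphere at (4.5, 2.5) partially overlaps it — only the 33.82 mm² overlap (of its 36.77 mm²) is removed, clipping the outline — 1 connected region. Overall, the cross-section is a single solid region. The nearest boundary edge runs (26.50, 22.50)→(26.50, 0.00); distance from the point to it = 1.70 mm. The point is not inside any of the regions above, so it lies outside the cross-section (1.70 mm from the nearest boundary).

outside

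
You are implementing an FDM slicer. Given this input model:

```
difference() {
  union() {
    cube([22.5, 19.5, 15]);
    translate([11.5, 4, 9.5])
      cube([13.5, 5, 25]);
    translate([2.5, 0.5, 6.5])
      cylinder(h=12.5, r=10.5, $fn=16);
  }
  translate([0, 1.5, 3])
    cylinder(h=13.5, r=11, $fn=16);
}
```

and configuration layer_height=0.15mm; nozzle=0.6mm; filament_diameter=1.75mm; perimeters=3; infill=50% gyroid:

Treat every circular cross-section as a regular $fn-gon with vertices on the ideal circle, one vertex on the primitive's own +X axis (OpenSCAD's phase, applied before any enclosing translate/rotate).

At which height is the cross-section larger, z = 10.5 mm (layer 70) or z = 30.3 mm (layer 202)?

Layer 70 (z = 10.5): the cube (footprint 22.5×19.5) is included at this height (area 438.75 mm²); the cube at (11.5, 4) is present — its section is the full 13.5×5 rectangle (area 67.50 mm²); the r=10.5 cylinder at (2.5, 0.5) contributes a regular 16-gon of circumradius 10.5 (area = (16/2)·10.500²·sin(360°/16) = 337.53 mm²); Taking the union: the regions partially overlap — summed areas 843.78 mm² minus the doubly-counted overlap 171.49 mm² gives 672.29 mm² — area = 672.29 mm²; the cylinder at (0, 1.5): section is a regular 16-gon, circumradius r=11 (area = (16/2)·11.000²·sin(360°/16) = 370.44 mm²); Taking the first minus the rest: starting from the result so far (672.29 mm²), the r=11 cylinder at (0, 1.5) partially overlaps it — only the 302.72 mm² overlap (of its 370.44 mm²) is removed, clipping the outline — area = 369.57 mm². So its area = 369.57 mm². Layer 202 (z = 30.3): the cube is not intersected at this z (z outside [0, 15]); the cube at (11.5, 4) is present — its section is the full 13.5×5 rectangle (area 67.50 mm²); the cylinder at (2.5, 0.5) does not reach this height (z outside [6.5, 19]); Combining (union): only the 13.5×5 cube at (11.5, 4) is present, so the union is just that shape — area = 67.50 mm²; the cylinder at (0, 1.5) does not reach this height (z outside [3, 16.5]); After the difference (first − rest): none of the subtracted shapes is present at this height, so the result so far is unchanged — area = 67.50 mm². So its area = 67.50 mm². Layer 70 is larger (369.57 vs 67.50 mm²).

layer 70 (z = 10.5 mm)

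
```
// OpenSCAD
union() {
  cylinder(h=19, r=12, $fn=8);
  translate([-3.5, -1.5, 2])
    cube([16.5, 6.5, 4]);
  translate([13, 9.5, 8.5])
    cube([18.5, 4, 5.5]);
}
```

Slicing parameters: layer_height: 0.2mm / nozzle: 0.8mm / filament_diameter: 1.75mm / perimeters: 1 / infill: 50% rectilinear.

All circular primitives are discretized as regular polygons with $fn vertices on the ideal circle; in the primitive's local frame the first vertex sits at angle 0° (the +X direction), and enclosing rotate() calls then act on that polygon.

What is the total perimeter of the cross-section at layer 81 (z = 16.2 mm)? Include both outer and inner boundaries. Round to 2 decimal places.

At z = 16.2 mm: the r=12 cylinder contributes a regular 8-gon of circumradius 12 (perimeter = 2·8·12.000·sin(180°/8) = 73.48 mm); the cube at (-3.5, -1.5) is absent (z outside [2, 6]); the cube at (13, 9.5) does not reach this height (z outside [8.5, 14]); Merging all regions: only the r=12 cylinder is present, so the union is just that shape — boundary = 73.48 mm. Overall, the cross-section is a single solid region. Total boundary length (outer) = 73.48 mm.

73.48 mm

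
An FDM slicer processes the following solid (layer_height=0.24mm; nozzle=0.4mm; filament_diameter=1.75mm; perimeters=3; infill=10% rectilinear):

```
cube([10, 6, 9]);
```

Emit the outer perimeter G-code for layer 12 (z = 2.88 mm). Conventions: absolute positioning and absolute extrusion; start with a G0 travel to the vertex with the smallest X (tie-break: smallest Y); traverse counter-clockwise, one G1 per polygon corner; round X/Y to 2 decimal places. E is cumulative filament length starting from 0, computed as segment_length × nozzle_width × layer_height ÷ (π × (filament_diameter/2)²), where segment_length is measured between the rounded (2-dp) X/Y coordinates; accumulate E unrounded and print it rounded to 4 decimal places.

At z = 2.88 mm: the 10×6 cube contributes its full rectangle. The outline is a single polygon with 4 vertices. Extrusion per mm of travel: 0.4 × 0.24 / (π × 0.875²) = 0.039912. Accumulating E over each segment gives final E = 1.2772.

G0 X0.00 Y0.00 Z2.88
G1 X10.00 Y0.00 E0.3991
G1 X10.00 Y6.00 E0.6386
G1 X0.00 Y6.00 E1.0377
G1 X0.00 Y0.00 E1.2772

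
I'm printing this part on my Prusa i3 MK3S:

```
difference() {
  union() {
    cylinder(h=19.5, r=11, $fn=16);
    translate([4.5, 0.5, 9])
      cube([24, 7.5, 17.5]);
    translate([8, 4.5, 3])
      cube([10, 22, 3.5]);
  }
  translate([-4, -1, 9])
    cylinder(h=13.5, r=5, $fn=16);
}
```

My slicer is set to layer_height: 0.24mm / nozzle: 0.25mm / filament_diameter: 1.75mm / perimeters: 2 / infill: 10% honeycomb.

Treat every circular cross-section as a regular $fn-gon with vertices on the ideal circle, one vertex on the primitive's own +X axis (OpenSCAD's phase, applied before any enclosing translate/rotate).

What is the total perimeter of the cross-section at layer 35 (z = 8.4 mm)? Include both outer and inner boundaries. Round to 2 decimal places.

At z = 8.4 mm: the r=11 cylinder gives a regular 16-gon of circumradius 11 (constant along its height) (perimeter = 2·16·11.000·sin(180°/16) = 68.67 mm); the cube at (4.5, 0.5) is not intersected at this z (z outside [9, 26.5]); the cube at (8, 4.5) is not intersected at this z (z outside [3, 6.5]); Merging all regions: only the r=11 cylinder is present, so the union is just that shape — boundary = 68.67 mm; the cylinder at (-4, -1) does not reach this height (z outside [9, 22.5]); After the difference (first − rest): none of the subtracted shapes is present at this height, so that combined region is unchanged — boundary = 68.67 mm. Overall, the cross-section is a single solid region. Total boundary length (outer) = 68.67 mm.

68.67 mm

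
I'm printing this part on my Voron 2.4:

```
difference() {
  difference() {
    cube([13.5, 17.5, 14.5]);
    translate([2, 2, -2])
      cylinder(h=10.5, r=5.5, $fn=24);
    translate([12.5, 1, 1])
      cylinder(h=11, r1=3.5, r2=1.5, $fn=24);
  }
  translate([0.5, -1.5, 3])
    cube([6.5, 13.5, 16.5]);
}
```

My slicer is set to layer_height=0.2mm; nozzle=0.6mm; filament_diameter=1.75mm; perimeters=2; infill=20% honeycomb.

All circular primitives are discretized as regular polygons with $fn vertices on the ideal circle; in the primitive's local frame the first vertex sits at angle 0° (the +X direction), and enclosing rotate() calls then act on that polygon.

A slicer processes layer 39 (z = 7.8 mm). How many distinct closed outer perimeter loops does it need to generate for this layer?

At z = 7.8 mm: the cube (footprint 13.5×17.5) is included at this height; the r=5.5 cylinder at (2, 2) contributes a regular 24-gon of circumradius 5.5; the cone at (12.5, 1): at t=0.618 of its height the radius interpolates to r₁+(r₂−r₁)t = 2.264, giving a regular 24-gon of that circumradius; After the difference (first − rest): starting from the 13.5×17.5 cube, the r=5.5 cylinder at (2, 2) partially overlaps it — only the 48.87 mm² overlap (of its 93.95 mm²) is removed, clipping the outline; the cone at (12.5, 1) partially overlaps it — only the 9.33 mm² overlap (of its 15.91 mm²) is removed, clipping the outline — 1 connected region; the 6.5×13.5 cube at (0.5, -1.5) contributes its full rectangle; Taking the first minus the rest: starting from the result so far, the 6.5×13.5 cube at (0.5, -1.5) partially overlaps it — only the 34.11 mm² overlap (of its 87.75 mm²) is removed, clipping the outline — 1 connected region. The result has 1 disconnected region.

1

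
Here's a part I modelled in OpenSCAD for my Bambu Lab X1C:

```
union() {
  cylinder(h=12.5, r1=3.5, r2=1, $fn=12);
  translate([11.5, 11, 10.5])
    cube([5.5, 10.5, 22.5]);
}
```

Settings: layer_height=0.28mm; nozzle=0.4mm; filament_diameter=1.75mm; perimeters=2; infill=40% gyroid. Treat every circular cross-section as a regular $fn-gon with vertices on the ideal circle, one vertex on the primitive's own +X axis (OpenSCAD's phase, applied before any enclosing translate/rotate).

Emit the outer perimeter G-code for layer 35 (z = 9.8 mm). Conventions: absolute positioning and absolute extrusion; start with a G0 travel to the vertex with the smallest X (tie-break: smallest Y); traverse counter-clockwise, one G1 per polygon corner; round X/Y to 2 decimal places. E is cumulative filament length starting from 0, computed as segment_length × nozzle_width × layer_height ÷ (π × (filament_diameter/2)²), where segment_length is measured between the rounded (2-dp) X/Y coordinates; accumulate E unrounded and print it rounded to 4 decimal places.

At z = 9.8 mm: the cone contributes a regular 12-gon of circumradius 1.540 (interpolated between r1=3.5 and r2=1 at t=0.784); the cube at (11.5, 11) does not reach this height (z outside [10.5, 33]); Combining (union): only the cone is present, so the union is just that shape — 1 connected region. The outline is a single polygon with 12 vertices. Extrusion per mm of travel: 0.4 × 0.28 / (π × 0.875²) = 0.046564. Accumulating E over each segment gives final E = 0.4448.

G0 X-1.54 Y0.00 Z9.80
G1 X-1.33 Y-0.77 E0.0372
G1 X-0.77 Y-1.33 E0.0740
G1 X0.00 Y-1.54 E0.1112
G1 X0.77 Y-1.33 E0.1484
G1 X1.33 Y-0.77 E0.1852
G1 X1.54 Y0.00 E0.2224
G1 X1.33 Y0.77 E0.2596
G1 X0.77 Y1.33 E0.2965
G1 X0.00 Y1.54 E0.3336
G1 X-0.77 Y1.33 E0.3708
G1 X-1.33 Y0.77 E0.4077
G1 X-1.54 Y0.00 E0.4448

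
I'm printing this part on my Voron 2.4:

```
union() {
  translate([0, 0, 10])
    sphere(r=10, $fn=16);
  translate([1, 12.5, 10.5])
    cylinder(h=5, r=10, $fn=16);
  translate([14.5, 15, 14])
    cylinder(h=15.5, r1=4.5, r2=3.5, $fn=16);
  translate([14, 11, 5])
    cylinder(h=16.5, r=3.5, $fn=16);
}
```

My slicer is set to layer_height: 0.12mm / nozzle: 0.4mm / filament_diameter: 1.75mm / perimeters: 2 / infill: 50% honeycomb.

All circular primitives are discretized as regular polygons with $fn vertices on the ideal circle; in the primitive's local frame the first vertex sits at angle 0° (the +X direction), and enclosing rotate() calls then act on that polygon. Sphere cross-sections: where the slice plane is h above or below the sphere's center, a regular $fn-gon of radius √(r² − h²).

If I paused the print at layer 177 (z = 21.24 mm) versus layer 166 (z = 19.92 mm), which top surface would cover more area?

Layer 177 (z = 21.24): the sphere does not reach this height (|z−center|=11.240 > r=10); the cylinder at (1, 12.5) is not intersected at this z (z outside [10.5, 15.5]); the cone at (14.5, 15): at t=0.467 of its height the radius interpolates to r₁+(r₂−r₁)t = 4.033, giving a regular 16-gon of that circumradius (area = (16/2)·4.033²·sin(360°/16) = 49.79 mm²); the r=3.5 cylinder at (14, 11) contributes a regular 16-gon of circumradius 3.5 (area = (16/2)·3.500²·sin(360°/16) = 37.50 mm²); Combining (union): the regions partially overlap — summed areas 87.30 mm² minus the doubly-counted overlap 14.92 mm² gives 72.38 mm² — area = 72.38 mm². So its area = 72.38 mm². Layer 166 (z = 19.92): the sphere: section is a regular 16-gon, circumradius = √(r²−h²) = √(10²−9.92²) = 1.262 (area = (16/2)·1.262²·sin(360°/16) = 4.88 mm²); the cylinder at (1, 12.5) is absent (z outside [10.5, 15.5]); the cone at (14.5, 15) contributes a regular 16-gon of circumradius 4.118 (interpolated between r1=4.5 and r2=3.5 at t=0.382) (area = (16/2)·4.118²·sin(360°/16) = 51.92 mm²); the cylinder at (14, 11): section is a regular 16-gon, circumradius r=3.5 (area = (16/2)·3.500²·sin(360°/16) = 37.50 mm²); Taking the union: the regions partially overlap — summed areas 94.30 mm² minus the doubly-counted overlap 15.51 mm² gives 78.79 mm² — area = 78.79 mm². So its area = 78.79 mm². Layer 166 is larger (78.79 vs 72.38 mm²).

layer 166 (z = 19.92 mm)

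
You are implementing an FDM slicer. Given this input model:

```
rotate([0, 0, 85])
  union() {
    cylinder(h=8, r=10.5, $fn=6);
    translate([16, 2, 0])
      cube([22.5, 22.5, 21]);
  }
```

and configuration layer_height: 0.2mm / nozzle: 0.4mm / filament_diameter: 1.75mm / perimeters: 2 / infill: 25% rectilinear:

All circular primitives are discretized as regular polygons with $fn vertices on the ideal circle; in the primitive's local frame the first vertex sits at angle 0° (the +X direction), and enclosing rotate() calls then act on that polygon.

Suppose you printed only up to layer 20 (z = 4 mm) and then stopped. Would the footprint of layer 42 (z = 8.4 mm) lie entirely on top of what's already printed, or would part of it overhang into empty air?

entirely on top

Compare the two slices. At z = 4: the r=10.5 cylinder gives a regular 6-gon of circumradius 10.5 (constant along its height) (area = (6/2)·10.500²·sin(360°/6) = 286.44 mm²); the cube at (16, 2) (footprint 22.5×22.5) is included at this height (area 506.25 mm²); Merging all regions: the 2 present regions are separate (no shared area or edge), so areas and boundary lengths simply add and each stays a separate island — area = 792.69 mm²; (whole slice rotated 85° about Z — lengths, areas and connectivity unchanged). At z = 8.4: the cylinder is not intersected at this z (z outside [0, 8]); the cube at (16, 2) is present — its section is the full 22.5×22.5 rectangle (area 506.25 mm²); Combining (union): only the 22.5×22.5 cube at (16, 2) is present, so the union is just that shape — area = 506.25 mm²; (rotated 85° about Z; rotation is an isometry so areas/perimeters/island counts are preserved). Checking containment: the cross-section at z = 8.4 is a subset of the cross-section at z = 4.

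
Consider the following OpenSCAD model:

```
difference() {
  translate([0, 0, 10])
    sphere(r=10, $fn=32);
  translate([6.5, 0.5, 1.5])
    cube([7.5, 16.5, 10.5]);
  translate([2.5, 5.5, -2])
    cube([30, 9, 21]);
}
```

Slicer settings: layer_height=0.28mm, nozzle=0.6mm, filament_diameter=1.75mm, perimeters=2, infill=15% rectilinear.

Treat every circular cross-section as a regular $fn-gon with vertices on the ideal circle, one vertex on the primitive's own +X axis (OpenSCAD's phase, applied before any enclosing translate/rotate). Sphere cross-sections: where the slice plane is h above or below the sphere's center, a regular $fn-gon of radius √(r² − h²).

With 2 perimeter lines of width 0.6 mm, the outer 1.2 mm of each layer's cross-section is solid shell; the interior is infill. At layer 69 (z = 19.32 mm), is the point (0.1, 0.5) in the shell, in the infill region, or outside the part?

infill

At z = 19.32 mm: the r=10 sphere contributes a regular 32-gon of circumradius √(10²−9.32²) = 3.625; the cube at (6.5, 0.5) is not intersected at this z (z outside [1.5, 12]); the cube at (2.5, 5.5) does not reach this height (z outside [-2, 19]); Taking the first minus the rest: none of the subtracted shapes is present at this height, so the r=10 sphere is unchanged — 1 connected region. Overall, the cross-section is a single solid region. The nearest boundary edge runs (1.39, 3.35)→(0.71, 3.55); distance from the point to it = 3.10 mm. The point is inside the cross-section and 3.10 mm from the nearest boundary — more than the 1.2 mm shell width (2 × 0.6), so it's in the infill interior.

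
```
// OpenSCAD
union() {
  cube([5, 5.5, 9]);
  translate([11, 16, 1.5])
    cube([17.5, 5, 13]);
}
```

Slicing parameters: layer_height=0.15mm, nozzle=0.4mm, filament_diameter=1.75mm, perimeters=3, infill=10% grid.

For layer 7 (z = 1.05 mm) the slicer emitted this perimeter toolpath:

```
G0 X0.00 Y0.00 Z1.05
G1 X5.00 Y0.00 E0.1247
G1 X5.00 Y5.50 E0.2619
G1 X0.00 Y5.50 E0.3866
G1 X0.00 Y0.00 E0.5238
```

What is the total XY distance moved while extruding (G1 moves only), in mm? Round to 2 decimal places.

Sum the Euclidean lengths of each G1 segment: total = 21.00 mm.

21.00 mm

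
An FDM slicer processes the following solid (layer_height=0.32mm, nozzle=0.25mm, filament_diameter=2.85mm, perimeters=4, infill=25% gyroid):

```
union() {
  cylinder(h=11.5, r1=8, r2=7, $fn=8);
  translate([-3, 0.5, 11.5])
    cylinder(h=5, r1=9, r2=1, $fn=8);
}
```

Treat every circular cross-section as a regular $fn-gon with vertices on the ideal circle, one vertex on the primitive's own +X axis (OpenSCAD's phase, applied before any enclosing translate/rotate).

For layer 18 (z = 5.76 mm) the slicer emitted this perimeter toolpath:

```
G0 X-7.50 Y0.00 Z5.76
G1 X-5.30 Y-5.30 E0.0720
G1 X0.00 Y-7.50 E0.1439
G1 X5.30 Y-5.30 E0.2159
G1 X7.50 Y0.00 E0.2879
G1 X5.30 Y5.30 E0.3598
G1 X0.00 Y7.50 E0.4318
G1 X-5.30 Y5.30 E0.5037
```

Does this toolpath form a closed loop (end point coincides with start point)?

no

Start point (G0): (-7.50, 0.00). End point (last G1): the path does not return to the start — open.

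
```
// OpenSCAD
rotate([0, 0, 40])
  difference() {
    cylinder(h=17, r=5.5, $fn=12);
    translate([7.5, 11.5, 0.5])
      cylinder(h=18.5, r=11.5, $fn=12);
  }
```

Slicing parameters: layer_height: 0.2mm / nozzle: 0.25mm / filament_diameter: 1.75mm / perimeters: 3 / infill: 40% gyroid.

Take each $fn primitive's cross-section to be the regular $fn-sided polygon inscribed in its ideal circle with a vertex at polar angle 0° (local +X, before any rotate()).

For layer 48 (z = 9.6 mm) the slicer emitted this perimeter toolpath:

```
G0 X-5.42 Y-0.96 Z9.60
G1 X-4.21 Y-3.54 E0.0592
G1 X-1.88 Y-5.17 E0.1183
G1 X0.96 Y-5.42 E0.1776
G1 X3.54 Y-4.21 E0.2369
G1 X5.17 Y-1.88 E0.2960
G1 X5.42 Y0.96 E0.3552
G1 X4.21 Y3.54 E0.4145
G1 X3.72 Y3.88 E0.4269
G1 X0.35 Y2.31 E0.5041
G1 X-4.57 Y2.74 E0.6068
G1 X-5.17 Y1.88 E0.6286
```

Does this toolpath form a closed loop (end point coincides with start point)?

no

Start point (G0): (-5.42, -0.96). End point (last G1): the path does not return to the start — open.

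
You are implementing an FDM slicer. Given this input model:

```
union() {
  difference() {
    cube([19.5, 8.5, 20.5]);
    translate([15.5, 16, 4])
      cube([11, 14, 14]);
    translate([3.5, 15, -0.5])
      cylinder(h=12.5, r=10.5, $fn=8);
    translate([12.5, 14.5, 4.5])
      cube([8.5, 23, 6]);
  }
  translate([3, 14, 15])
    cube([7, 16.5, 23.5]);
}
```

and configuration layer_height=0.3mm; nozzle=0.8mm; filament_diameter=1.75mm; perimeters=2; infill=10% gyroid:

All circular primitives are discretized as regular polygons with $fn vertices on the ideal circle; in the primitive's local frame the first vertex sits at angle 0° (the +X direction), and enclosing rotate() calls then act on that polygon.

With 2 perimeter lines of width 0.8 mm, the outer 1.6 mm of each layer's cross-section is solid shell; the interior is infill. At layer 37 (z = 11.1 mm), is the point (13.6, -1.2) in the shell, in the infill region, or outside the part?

outside

At z = 11.1 mm: the cube is present — its section is the full 19.5×8.5 rectangle; the cube at (15.5, 16) (footprint 11×14) is included at this height; the r=10.5 cylinder at (3.5, 15) contributes a regular 8-gon of circumradius 10.5; the cube at (12.5, 14.5) does not reach this height (z outside [4.5, 10.5]); After the difference (first − rest): starting from the 19.5×8.5 cube, the 11×14 cube at (15.5, 16) misses the remaining region (no effect); the r=10.5 cylinder at (3.5, 15) partially overlaps it — only the 29.92 mm² overlap (of its 311.83 mm²) is removed, clipping the outline — 1 connected region; the cube at (3, 14) is absent (z outside [15, 38.5]); Merging all regions: only that combined region is present, so the union is just that shape — 1 connected region. Overall, the cross-section is a single solid region. The nearest boundary edge runs (19.50, 0.00)→(0.00, 0.00); distance from the point to it = 1.20 mm. The point is not inside any of the regions above, so it lies outside the cross-section (1.20 mm from the nearest boundary).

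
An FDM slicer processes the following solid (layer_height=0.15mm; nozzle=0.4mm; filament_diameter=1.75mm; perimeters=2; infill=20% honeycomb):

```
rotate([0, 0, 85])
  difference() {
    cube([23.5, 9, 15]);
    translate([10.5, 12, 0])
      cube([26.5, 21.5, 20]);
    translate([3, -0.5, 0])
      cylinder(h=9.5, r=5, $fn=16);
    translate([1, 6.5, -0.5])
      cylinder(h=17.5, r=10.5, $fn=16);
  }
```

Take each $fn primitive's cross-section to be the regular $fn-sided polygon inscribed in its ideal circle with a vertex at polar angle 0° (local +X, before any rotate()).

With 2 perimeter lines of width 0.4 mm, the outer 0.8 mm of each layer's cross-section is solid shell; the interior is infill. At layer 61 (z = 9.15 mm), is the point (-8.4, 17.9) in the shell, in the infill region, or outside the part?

At z = 9.15 mm: the 23.5×9 cube contributes its full rectangle; the 26.5×21.5 cube at (10.5, 12) contributes its full rectangle; the cylinder at (3, -0.5): section is a regular 16-gon, circumradius r=5; the r=10.5 cylinder at (1, 6.5) contributes a regular 16-gon of circumradius 10.5; Taking the first minus the rest: starting from the 23.5×9 cube, the 26.5×21.5 cube at (10.5, 12) misses the remaining region (no effect); the r=5 cylinder at (3, -0.5) partially overlaps it — only the 28.99 mm² overlap (of its 76.54 mm²) is removed, clipping the outline; the r=10.5 cylinder at (1, 6.5) partially overlaps it — only the 68.24 mm² overlap (of its 337.53 mm²) is removed, clipping the outline — 1 connected region; (rotated 85° about Z; rotation is an isometry so areas/perimeters/island counts are preserved). Overall, the cross-section is a single solid region. Undo the 85° rotation: the query point maps to (17.100, 9.928) in the un-rotated model frame. The nearest boundary edge runs (11.00, 9.00)→(23.50, 9.00); distance from the point to it = 0.93 mm. The point is not inside any of the regions above, so it lies outside the cross-section (0.93 mm from the nearest boundary).

outside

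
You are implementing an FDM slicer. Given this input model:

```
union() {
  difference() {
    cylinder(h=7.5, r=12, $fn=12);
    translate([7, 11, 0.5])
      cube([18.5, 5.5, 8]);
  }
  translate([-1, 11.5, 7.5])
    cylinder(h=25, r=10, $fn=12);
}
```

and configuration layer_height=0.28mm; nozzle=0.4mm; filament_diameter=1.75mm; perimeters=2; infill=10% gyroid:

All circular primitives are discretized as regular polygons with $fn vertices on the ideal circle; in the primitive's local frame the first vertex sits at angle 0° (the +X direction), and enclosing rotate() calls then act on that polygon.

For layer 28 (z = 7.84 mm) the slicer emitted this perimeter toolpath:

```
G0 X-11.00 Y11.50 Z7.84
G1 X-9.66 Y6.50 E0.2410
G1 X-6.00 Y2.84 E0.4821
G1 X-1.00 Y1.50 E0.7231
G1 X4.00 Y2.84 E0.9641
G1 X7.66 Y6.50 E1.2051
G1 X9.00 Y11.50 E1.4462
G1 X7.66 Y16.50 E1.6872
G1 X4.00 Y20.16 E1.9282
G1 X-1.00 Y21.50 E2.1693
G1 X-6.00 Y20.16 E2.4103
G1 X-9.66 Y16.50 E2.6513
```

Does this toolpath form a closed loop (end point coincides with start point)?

Start point (G0): (-11.00, 11.50). End point (last G1): the path does not return to the start — open.

no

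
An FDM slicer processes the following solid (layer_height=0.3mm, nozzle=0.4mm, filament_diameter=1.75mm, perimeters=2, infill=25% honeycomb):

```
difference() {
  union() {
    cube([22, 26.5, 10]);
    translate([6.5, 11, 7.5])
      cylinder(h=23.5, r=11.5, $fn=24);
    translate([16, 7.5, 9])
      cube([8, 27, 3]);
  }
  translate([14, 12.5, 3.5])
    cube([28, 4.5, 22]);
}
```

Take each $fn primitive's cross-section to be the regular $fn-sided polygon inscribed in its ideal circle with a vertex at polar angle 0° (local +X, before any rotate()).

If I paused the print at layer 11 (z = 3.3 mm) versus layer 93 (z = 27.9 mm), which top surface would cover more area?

layer 11 (z = 3.3 mm)

Layer 11 (z = 3.3): the cube (footprint 22×26.5) is included at this height (area 583.00 mm²); the cylinder at (6.5, 11) is absent (z outside [7.5, 31]); the cube at (16, 7.5) does not reach this height (z outside [9, 12]); Taking the union: only the 22×26.5 cube is present, so the union is just that shape — area = 583.00 mm²; the cube at (14, 12.5) is absent (z outside [3.5, 25.5]); Subtracting the remaining from the first: none of the subtracted shapes is present at this height, so that combined region is unchanged — area = 583.00 mm². So its area = 583.00 mm². Layer 93 (z = 27.9): the cube is absent (z outside [0, 10]); the r=11.5 cylinder at (6.5, 11) contributes a regular 24-gon of circumradius 11.5 (area = (24/2)·11.500²·sin(360°/24) = 410.75 mm²); the cube at (16, 7.5) does not reach this height (z outside [9, 12]); Taking the union: only the r=11.5 cylinder at (6.5, 11) is present, so the union is just that shape — area = 410.75 mm²; the cube at (14, 12.5) does not reach this height (z outside [3.5, 25.5]); Subtracting the remaining from the first: none of the subtracted shapes is present at this height, so that combined region is unchanged — area = 410.75 mm². So its area = 410.75 mm². Layer 11 is larger (583.00 vs 410.75 mm²).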